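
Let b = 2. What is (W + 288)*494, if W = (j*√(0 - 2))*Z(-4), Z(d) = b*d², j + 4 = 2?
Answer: 142272 - 31616*I*√2 ≈ 1.4227e+5 - 44712.0*I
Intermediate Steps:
j = -2 (j = -4 + 2 = -2)
Z(d) = 2*d²
W = -64*I*√2 (W = (-2*√(0 - 2))*(2*(-4)²) = (-2*I*√2)*(2*16) = -2*I*√2*32 = -64*I*√2 ≈ -90.51*I)
(W + 288)*494 = (-64*I*√2 + 288)*494 = (288 - 64*I*√2)*494 = 142272 - 31616*I*√2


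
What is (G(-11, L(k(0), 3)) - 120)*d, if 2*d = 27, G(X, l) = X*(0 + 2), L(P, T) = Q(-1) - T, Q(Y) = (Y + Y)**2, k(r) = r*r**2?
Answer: -1917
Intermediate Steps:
k(r) = r**3
Q(Y) = 4*Y**2 (Q(Y) = (2*Y)**2 = 4*Y**2)
L(P, T) = 4 - T (L(P, T) = 4*(-1)**2 - T = 4*1 - T = 4 - T)
G(X, l) = 2*X (G(X, l) = X*2 = 2*X)
d = 27/2 (d = (1/2)*27 = 27/2 ≈ 13.500)
(G(-11, L(k(0), 3)) - 120)*d = (2*(-11) - 120)*(27/2) = (-22 - 120)*(27/2) = -142*27/2 = -1917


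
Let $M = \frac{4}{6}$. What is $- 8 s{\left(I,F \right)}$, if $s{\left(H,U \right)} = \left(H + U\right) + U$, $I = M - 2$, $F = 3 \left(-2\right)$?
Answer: $\frac{320}{3} \approx 106.67$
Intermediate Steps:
$F = -6$
$M = \frac{2}{3}$ ($M = 4 \cdot \frac{1}{6} = \frac{2}{3} \approx 0.66667$)
$I = - \frac{4}{3}$ ($I = \frac{2}{3} - 2 = - \frac{4}{3} \approx -1.3333$)
$s{\left(H,U \right)} = H + 2 U$
$- 8 s{\left(I,F \right)} = - 8 \left(- \frac{4}{3} + 2 \left(-6\right)\right) = - 8 \left(- \frac{4}{3} - 12\right) = \left(-8\right) \left(- \frac{40}{3}\right) = \frac{320}{3}$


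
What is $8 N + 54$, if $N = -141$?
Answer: $-1074$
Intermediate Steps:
$8 N + 54 = 8 \left(-141\right) + 54 = -1128 + 54 = -1074$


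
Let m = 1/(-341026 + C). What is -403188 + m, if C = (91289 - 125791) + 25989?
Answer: -140929930333/349539 ≈ -4.0319e+5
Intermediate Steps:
C = -8513 (C = -34502 + 25989 = -8513)
m = -1/349539 (m = 1/(-341026 - 8513) = 1/(-349539) = -1/349539 ≈ -2.8609e-6)
-403188 + m = -403188 - 1/349539 = -140929930333/349539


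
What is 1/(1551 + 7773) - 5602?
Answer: -52233047/9324 ≈ -5602.0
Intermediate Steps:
1/(1551 + 7773) - 5602 = 1/9324 - 5602 = -52233047/9324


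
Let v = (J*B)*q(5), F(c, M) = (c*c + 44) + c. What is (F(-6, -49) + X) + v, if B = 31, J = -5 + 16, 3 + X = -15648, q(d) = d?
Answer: -13872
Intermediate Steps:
X = -15651 (X = -3 - 15648 = -15651)
J = 11
F(c, M) = 44 + c + c**2 (F(c, M) = (c**2 + 44) + c = (44 + c**2) + c = 44 + c + c**2)
v = 1705 (v = (11*31)*5 = 341*5 = 1705)
(F(-6, -49) + X) + v = ((44 - 6 + (-6)**2) - 15651) + 1705 = ((44 - 6 + 36) - 15651) + 1705 = (74 - 15651) + 1705 = -15577 + 1705 = -13872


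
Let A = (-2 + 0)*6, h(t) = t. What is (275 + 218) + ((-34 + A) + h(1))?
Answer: 448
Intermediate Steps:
A = -12 (A = -2*6 = -12)
(275 + 218) + ((-34 + A) + h(1)) = (275 + 218) + ((-34 - 12) + 1) = 493 + (-46 + 1) = 493 - 45 = 448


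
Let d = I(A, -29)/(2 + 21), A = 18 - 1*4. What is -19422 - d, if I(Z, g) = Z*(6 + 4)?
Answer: -446846/23 ≈ -19428.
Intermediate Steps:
A = 14 (A = 18 - 4 = 14)
I(Z, g) = 10*Z (I(Z, g) = Z*10 = 10*Z)
d = 140/23 (d = (10*14)/(2 + 21) = 140/23 ≈ 6.0870)
-19422 - d = -19422 - 1*140/23 = -19422 - 140/23 = -446846/23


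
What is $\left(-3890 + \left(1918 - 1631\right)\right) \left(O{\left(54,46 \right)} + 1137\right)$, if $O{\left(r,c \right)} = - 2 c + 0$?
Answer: $-3765135$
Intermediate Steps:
$O{\left(r,c \right)} = - 2 c$
$\left(-3890 + \left(1918 - 1631\right)\right) \left(O{\left(54,46 \right)} + 1137\right) = \left(-3890 + \left(1918 - 1631\right)\right) \left(\left(-2\right) 46 + 1137\right) = \left(-3890 + 287\right) \left(-92 + 1137\right) = \left(-3603\right) 1045 = -3765135$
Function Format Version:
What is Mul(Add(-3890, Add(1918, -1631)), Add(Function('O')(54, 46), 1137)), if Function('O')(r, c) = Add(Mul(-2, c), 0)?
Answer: -3765135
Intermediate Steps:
Function('O')(r, c) = Mul(-2, c)
Mul(Add(-3890, Add(1918, -1631)), Add(Function('O')(54, 46), 1137)) = Mul(Add(-3890, Add(1918, -1631)), Add(Mul(-2, 46), 1137)) = Mul(Add(-3890, 287), Add(-92, 1137)) = Mul(-3603, 1045) = -3765135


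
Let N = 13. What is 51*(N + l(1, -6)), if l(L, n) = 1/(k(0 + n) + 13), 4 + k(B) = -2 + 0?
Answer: 4692/7 ≈ 670.29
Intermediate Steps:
k(B) = -6 (k(B) = -4 + (-2 + 0) = -4 - 2 = -6)
l(L, n) = ⅐ (l(L, n) = 1/(-6 + 13) = 1/7 = ⅐)
51*(N + l(1, -6)) = 51*(13 + ⅐) = 51*(92/7) = 4692/7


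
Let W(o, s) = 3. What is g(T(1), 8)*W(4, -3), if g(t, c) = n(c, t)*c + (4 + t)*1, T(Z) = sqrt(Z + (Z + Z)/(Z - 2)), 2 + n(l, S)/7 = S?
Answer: -324 + 171*I ≈ -324.0 + 171.0*I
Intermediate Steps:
n(l, S) = -14 + 7*S
T(Z) = sqrt(Z + 2*Z/(-2 + Z)) (T(Z) = sqrt(Z + (2*Z)/(-2 + Z)) = sqrt(Z + 2*Z/(-2 + Z)))
g(t, c) = 4 + t + c*(-14 + 7*t) (g(t, c) = (-14 + 7*t)*c + (4 + t)*1 = c*(-14 + 7*t) + (4 + t) = 4 + t + c*(-14 + 7*t))
g(T(1), 8)*W(4, -3) = (4 + sqrt(1**2/(-2 + 1)) + 7*8*(-2 + sqrt(1**2/(-2 + 1))))*3 = (4 + sqrt(1/(-1)) + 7*8*(-2 + sqrt(1/(-1))))*3 = (4 + sqrt(1*(-1)) + 7*8*(-2 + sqrt(1*(-1))))*3 = (4 + sqrt(-1) + 7*8*(-2 + sqrt(-1)))*3 = (4 + I + 7*8*(-2 + I))*3 = (4 + I + (-112 + 56*I))*3 = (-108 + 57*I)*3 = -324 + 171*I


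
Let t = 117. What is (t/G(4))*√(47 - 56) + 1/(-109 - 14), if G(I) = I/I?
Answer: -1/123 + 351*I ≈ -0.0081301 + 351.0*I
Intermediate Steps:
G(I) = 1
(t/G(4))*√(47 - 56) + 1/(-109 - 14) = (117/1)*√(47 - 56) + 1/(-109 - 14) = (117*1)*√(-9) + 1/(-123) = 117*(3*I) - 1/123 = 351*I - 1/123 = -1/123 + 351*I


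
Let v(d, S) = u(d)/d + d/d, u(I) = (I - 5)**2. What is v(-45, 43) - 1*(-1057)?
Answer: 9022/9 ≈ 1002.4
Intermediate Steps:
u(I) = (-5 + I)**2
v(d, S) = 1 + (-5 + d)**2/d (v(d, S) = (-5 + d)**2/d + d/d = (-5 + d)**2/d + 1 = 1 + (-5 + d)**2/d)
v(-45, 43) - 1*(-1057) = (-45 + (-5 - 45)**2)/(-45) - 1*(-1057) = -(-45 + (-50)**2)/45 + 1057 = -(-45 + 2500)/45 + 1057 = -1/45*2455 + 1057 = -491/9 + 1057 = 9022/9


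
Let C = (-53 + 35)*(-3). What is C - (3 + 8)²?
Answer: -67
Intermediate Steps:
C = 54 (C = -18*(-3) = 54)
C - (3 + 8)² = 54 - (3 + 8)² = 54 - 1*11² = 54 - 1*121 = 54 - 121 = -67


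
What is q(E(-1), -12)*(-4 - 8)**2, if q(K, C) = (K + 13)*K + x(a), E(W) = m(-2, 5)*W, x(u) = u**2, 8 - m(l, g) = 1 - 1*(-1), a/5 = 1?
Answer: -2448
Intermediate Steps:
a = 5 (a = 5*1 = 5)
m(l, g) = 6 (m(l, g) = 8 - (1 - 1*(-1)) = 8 - (1 + 1) = 8 - 1*2 = 8 - 2 = 6)
E(W) = 6*W
q(K, C) = 25 + K*(13 + K) (q(K, C) = (K + 13)*K + 5**2 = (13 + K)*K + 25 = K*(13 + K) + 25 = 25 + K*(13 + K))
q(E(-1), -12)*(-4 - 8)**2 = (25 + (6*(-1))**2 + 13*(6*(-1)))*(-4 - 8)**2 = (25 + (-6)**2 + 13*(-6))*(-12)**2 = (25 + 36 - 78)*144 = -17*144 = -2448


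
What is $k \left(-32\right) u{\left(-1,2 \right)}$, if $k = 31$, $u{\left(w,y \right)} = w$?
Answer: $992$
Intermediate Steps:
$k \left(-32\right) u{\left(-1,2 \right)} = 31 \left(-32\right) \left(-1\right) = \left(-992\right) \left(-1\right) = 992$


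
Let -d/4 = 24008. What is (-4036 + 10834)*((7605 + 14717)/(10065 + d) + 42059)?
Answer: 24579282043338/85967 ≈ 2.8592e+8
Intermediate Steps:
d = -96032 (d = -4*24008 = -96032)
(-4036 + 10834)*((7605 + 14717)/(10065 + d) + 42059) = (-4036 + 10834)*((7605 + 14717)/(10065 - 96032) + 42059) = 6798*(22322/(-85967) + 42059) = 6798*(22322*(-1/85967) + 42059) = 6798*(-22322/85967 + 42059) = 6798*(3615663731/85967) = 24579282043338/85967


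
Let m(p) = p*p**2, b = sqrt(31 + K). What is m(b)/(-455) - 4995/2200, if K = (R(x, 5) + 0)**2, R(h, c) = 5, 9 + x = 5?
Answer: -999/440 - 16*sqrt(14)/65 ≈ -3.1915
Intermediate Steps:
x = -4 (x = -9 + 5 = -4)
K = 25 (K = (5 + 0)**2 = 5**2 = 25)
b = 2*sqrt(14) (b = sqrt(31 + 25) = sqrt(56) = 2*sqrt(14) ≈ 7.4833)
m(p) = p**3
m(b)/(-455) - 4995/2200 = (2*sqrt(14))**3/(-455) - 4995/2200 = (112*sqrt(14))*(-1/455) - 4995*1/2200 = -16*sqrt(14)/65 - 999/440 = -999/440 - 16*sqrt(14)/65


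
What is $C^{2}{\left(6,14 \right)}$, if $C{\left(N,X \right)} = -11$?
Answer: $121$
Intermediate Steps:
$C^{2}{\left(6,14 \right)} = \left(-11\right)^{2} = 121$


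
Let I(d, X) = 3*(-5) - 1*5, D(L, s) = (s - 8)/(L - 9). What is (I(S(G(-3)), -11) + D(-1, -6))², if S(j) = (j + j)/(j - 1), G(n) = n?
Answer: 8649/25 ≈ 345.96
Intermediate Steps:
D(L, s) = (-8 + s)/(-9 + L)
S(j) = 2*j/(-1 + j) (S(j) = (2*j)/(-1 + j) = 2*j/(-1 + j))
I(d, X) = -20 (I(d, X) = -15 - 5 = -20)
(I(S(G(-3)), -11) + D(-1, -6))² = (-20 + (-8 - 6)/(-9 - 1))² = (-20 - 14/(-10))² = (-20 - ⅒*(-14))² = (-20 + 7/5)² = (-93/5)² = 8649/25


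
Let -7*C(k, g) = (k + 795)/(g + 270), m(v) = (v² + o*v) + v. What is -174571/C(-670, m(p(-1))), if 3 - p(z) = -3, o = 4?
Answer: 410590992/125 ≈ 3.2847e+6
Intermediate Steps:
p(z) = 6 (p(z) = 3 - 1*(-3) = 3 + 3 = 6)
m(v) = v² + 5*v (m(v) = (v² + 4*v) + v = v² + 5*v)
C(k, g) = -(795 + k)/(7*(270 + g)) (C(k, g) = -(k + 795)/(7*(g + 270)) = -(795 + k)/(7*(270 + g)))
-174571/C(-670, m(p(-1))) = -174571*7*(270 + 6*(5 + 6))/(-795 - 1*(-670)) = -174571*7*(270 + 6*11)/(-795 + 670) = -174571/((⅐)*(-125)/(270 + 66)) = -174571/((⅐)*(-125)/336) = -174571/((⅐)*(1/336)*(-125)) = -174571/(-125/2352) = -174571*(-2352/125) = 410590992/125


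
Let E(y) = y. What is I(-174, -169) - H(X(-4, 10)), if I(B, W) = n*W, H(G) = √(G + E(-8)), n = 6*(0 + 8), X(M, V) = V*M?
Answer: -8112 - 4*I*√3 ≈ -8112.0 - 6.9282*I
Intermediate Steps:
X(M, V) = M*V
n = 48 (n = 6*8 = 48)
H(G) = √(-8 + G) (H(G) = √(G - 8) = √(-8 + G))
I(B, W) = 48*W
I(-174, -169) - H(X(-4, 10)) = 48*(-169) - √(-8 - 4*10) = -8112 - √(-8 - 40) = -8112 - √(-48) = -8112 - 4*I*√3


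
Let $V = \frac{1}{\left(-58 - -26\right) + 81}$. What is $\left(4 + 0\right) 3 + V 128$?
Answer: $\frac{716}{49} \approx 14.612$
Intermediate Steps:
$V = \frac{1}{49}$ ($V = \frac{1}{\left(-58 + 26\right) + 81} = \frac{1}{-32 + 81} = \frac{1}{49} \approx 0.020408$)
$\left(4 + 0\right) 3 + V 128 = \left(4 + 0\right) 3 + \frac{1}{49} \cdot 128 = 4 \cdot 3 + \frac{128}{49} = 12 + \frac{128}{49} = \frac{716}{49}$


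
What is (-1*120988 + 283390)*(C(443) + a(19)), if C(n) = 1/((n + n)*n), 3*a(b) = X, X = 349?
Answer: 3707686515935/196249 ≈ 1.8893e+7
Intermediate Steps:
a(b) = 349/3 (a(b) = (1/3)*349 = 349/3)
C(n) = 1/(2*n**2) (C(n) = 1/(((2*n))*n) = (1/(2*n))/n = 1/(2*n**2))
(-1*120988 + 283390)*(C(443) + a(19)) = (-1*120988 + 283390)*((1/2)/443**2 + 349/3) = (-120988 + 283390)*((1/2)*(1/196249) + 349/3) = 162402*(1/392498 + 349/3) = 162402*(136981805/1177494) = 3707686515935/196249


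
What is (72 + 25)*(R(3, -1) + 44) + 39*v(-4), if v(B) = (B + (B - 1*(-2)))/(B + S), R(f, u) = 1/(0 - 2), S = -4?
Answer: 16995/4 ≈ 4248.8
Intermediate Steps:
R(f, u) = -½ (R(f, u) = 1/(-2) = -½)
v(B) = (2 + 2*B)/(-4 + B) (v(B) = (B + (B - 1*(-2)))/(B - 4) = (B + (B + 2))/(-4 + B) = (B + (2 + B))/(-4 + B) = (2 + 2*B)/(-4 + B))
(72 + 25)*(R(3, -1) + 44) + 39*v(-4) = (72 + 25)*(-½ + 44) + 39*(2*(1 - 4)/(-4 - 4)) = 97*(87/2) + 39*(2*(-3)/(-8)) = 8439/2 + 39*(2*(-⅛)*(-3)) = 8439/2 + 39*(¾) = 8439/2 + 117/4 = 16995/4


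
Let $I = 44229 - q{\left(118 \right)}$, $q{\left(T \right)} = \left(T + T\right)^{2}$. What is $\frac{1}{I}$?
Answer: $- \frac{1}{11467} \approx -8.7207 \cdot 10^{-5}$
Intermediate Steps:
$q{\left(T \right)} = 4 T^{2}$ ($q{\left(T \right)} = \left(2 T\right)^{2} = 4 T^{2}$)
$I = -11467$ ($I = 44229 - 4 \cdot 118^{2} = 44229 - 4 \cdot 13924 = 44229 - 55696 = -11467$)
$\frac{1}{I} = \frac{1}{-11467} = - \frac{1}{11467}$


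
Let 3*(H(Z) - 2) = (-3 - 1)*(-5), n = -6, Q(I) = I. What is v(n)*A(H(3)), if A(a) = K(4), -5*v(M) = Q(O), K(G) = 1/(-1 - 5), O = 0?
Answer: 0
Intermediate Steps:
H(Z) = 26/3 (H(Z) = 2 + ((-3 - 1)*(-5))/3 = 2 + (-4*(-5))/3 = 2 + (1/3)*20 = 2 + 20/3 = 26/3)
K(G) = -1/6 (K(G) = 1/(-6) = -1/6)
v(M) = 0 (v(M) = -1/5*0 = 0)
A(a) = -1/6
v(n)*A(H(3)) = 0*(-1/6) = 0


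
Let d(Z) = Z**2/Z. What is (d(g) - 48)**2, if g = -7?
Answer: 3025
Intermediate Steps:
d(Z) = Z
(d(g) - 48)**2 = (-7 - 48)**2 = (-55)**2 = 3025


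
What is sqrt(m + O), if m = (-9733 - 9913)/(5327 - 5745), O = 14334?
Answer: sqrt(14381) ≈ 119.92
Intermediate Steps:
m = 47 (m = -19646/(-418) = -19646*(-1/418) = 47)
sqrt(m + O) = sqrt(47 + 14334) = sqrt(14381)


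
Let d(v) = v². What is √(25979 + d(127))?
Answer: 22*√87 ≈ 205.20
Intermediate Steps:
√(25979 + d(127)) = √(25979 + 127²) = √(25979 + 16129) = √42108 = 22*√87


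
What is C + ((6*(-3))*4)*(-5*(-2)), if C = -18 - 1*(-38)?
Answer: -700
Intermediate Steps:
C = 20 (C = -18 + 38 = 20)
C + ((6*(-3))*4)*(-5*(-2)) = 20 + ((6*(-3))*4)*(-5*(-2)) = 20 - 18*4*10 = 20 - 72*10 = 20 - 720 = -700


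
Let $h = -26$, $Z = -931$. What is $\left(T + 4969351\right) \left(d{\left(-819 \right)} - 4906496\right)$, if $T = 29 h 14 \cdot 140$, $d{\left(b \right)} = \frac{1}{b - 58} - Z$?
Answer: $- \frac{15021110560684566}{877} \approx -1.7128 \cdot 10^{13}$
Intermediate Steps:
$d{\left(b \right)} = 931 + \frac{1}{-58 + b}$ ($d{\left(b \right)} = \frac{1}{b - 58} - -931 = \frac{1}{-58 + b} + 931 = 931 + \frac{1}{-58 + b}$)
$T = -1477840$ ($T = 29 \left(-26\right) 14 \cdot 140 = \left(-754\right) 14 \cdot 140 = \left(-10556\right) 140 = -1477840$)
$\left(T + 4969351\right) \left(d{\left(-819 \right)} - 4906496\right) = \left(-1477840 + 4969351\right) \left(\frac{-53997 + 931 \left(-819\right)}{-58 - 819} - 4906496\right) = 3491511 \left(\frac{-53997 - 762489}{-877} - 4906496\right) = 3491511 \left(\left(- \frac{1}{877}\right) \left(-816486\right) - 4906496\right) = 3491511 \left(\frac{816486}{877} - 4906496\right) = 3491511 \left(- \frac{4302180506}{877}\right) = - \frac{15021110560684566}{877}$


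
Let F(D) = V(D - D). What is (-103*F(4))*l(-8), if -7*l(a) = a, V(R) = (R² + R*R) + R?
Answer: 0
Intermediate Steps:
V(R) = R + 2*R² (V(R) = (R² + R²) + R = 2*R² + R = R + 2*R²)
F(D) = 0 (F(D) = (D - D)*(1 + 2*(D - D)) = 0*(1 + 2*0) = 0*(1 + 0) = 0*1 = 0)
l(a) = -a/7
(-103*F(4))*l(-8) = (-103*0)*(-⅐*(-8)) = 0*(8/7) = 0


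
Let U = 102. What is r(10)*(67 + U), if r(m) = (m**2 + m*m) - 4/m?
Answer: 168662/5 ≈ 33732.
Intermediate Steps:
r(m) = -4/m + 2*m**2 (r(m) = (m**2 + m**2) - 4/m = 2*m**2 - 4/m = -4/m + 2*m**2)
r(10)*(67 + U) = (2*(-2 + 10**3)/10)*(67 + 102) = (2*(1/10)*(-2 + 1000))*169 = (2*(1/10)*998)*169 = (998/5)*169 = 168662/5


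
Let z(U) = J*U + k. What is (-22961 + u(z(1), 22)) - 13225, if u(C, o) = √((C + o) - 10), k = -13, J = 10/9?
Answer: -108557/3 ≈ -36186.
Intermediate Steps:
J = 10/9 (J = 10*(⅑) = 10/9 ≈ 1.1111)
z(U) = -13 + 10*U/9 (z(U) = 10*U/9 - 13 = -13 + 10*U/9)
u(C, o) = √(-10 + C + o)
(-22961 + u(z(1), 22)) - 13225 = (-22961 + √(-10 + (-13 + (10/9)*1) + 22)) - 13225 = (-22961 + √(-10 + (-13 + 10/9) + 22)) - 13225 = (-22961 + √(-10 - 107/9 + 22)) - 13225 = (-22961 + √(⅑)) - 13225 = (-22961 + ⅓) - 13225 = -68882/3 - 13225 = -108557/3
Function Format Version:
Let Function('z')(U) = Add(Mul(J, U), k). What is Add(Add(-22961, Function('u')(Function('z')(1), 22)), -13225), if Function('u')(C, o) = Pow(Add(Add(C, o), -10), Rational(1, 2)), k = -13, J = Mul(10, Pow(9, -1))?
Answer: Rational(-108557, 3) ≈ -36186.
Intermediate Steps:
J = Rational(10, 9) (J = Mul(10, Rational(1, 9)) = Rational(10, 9) ≈ 1.1111)
Function('z')(U) = Add(-13, Mul(Rational(10, 9), U)) (Function('z')(U) = Add(Mul(Rational(10, 9), U), -13) = Add(-13, Mul(Rational(10, 9), U)))
Function('u')(C, o) = Pow(Add(-10, C, o), Rational(1, 2))
Add(Add(-22961, Function('u')(Function('z')(1), 22)), -13225) = Add(Add(-22961, Pow(Add(-10, Add(-13, Mul(Rational(10, 9), 1)), 22), Rational(1, 2))), -13225) = Add(Add(-22961, Pow(Add(-10, Add(-13, Rational(10, 9)), 22), Rational(1, 2))), -13225) = Add(Add(-22961, Pow(Add(-10, Rational(-107, 9), 22), Rational(1, 2))), -13225) = Add(Add(-22961, Pow(Rational(1, 9), Rational(1, 2))), -13225) = Add(Add(-22961, Rational(1, 3)), -13225) = Add(Rational(-68882, 3), -13225) = Rational(-108557, 3)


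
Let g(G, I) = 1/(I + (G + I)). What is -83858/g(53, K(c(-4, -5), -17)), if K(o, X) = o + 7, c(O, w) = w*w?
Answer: -9811386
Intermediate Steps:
c(O, w) = w²
K(o, X) = 7 + o
g(G, I) = 1/(G + 2*I)
-83858/g(53, K(c(-4, -5), -17)) = -(4444474 + 167716*(7 + (-5)²)) = -(4444474 + 167716*(7 + 25)) = -83858/(1/(53 + 2*32)) = -83858/(1/(53 + 64)) = -83858/(1/117) = -83858/1/117 = -83858*117 = -9811386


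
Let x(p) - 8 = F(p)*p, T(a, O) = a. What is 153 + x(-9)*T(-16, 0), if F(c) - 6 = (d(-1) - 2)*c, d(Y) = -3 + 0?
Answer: 7369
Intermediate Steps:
d(Y) = -3
F(c) = 6 - 5*c (F(c) = 6 + (-3 - 2)*c = 6 - 5*c)
x(p) = 8 + p*(6 - 5*p) (x(p) = 8 + (6 - 5*p)*p = 8 + p*(6 - 5*p))
153 + x(-9)*T(-16, 0) = 153 + (8 - 9*(6 - 5*(-9)))*(-16) = 153 + (8 - 9*(6 + 45))*(-16) = 153 + (8 - 9*51)*(-16) = 153 + (8 - 459)*(-16) = 153 - 451*(-16) = 153 + 7216 = 7369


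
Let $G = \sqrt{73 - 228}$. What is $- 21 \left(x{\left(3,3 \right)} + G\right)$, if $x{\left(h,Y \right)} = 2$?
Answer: $-42 - 21 i \sqrt{155} \approx -42.0 - 261.45 i$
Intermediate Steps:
$G = i \sqrt{155}$ ($G = \sqrt{-155} = i \sqrt{155} \approx 12.45 i$)
$- 21 \left(x{\left(3,3 \right)} + G\right) = - 21 \left(2 + i \sqrt{155}\right) = -42 - 21 i \sqrt{155}$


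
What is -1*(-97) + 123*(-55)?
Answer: -6668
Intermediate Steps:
-1*(-97) + 123*(-55) = 97 - 6765 = -6668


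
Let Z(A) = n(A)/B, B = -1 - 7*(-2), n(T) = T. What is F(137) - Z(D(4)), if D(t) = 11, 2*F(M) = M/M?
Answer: -9/26 ≈ -0.34615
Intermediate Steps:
B = 13 (B = -1 + 14 = 13)
F(M) = 1/2 (F(M) = (M/M)/2 = (1/2)*1 = 1/2)
Z(A) = A/13
F(137) - Z(D(4)) = 1/2 - 11/13 = -9/26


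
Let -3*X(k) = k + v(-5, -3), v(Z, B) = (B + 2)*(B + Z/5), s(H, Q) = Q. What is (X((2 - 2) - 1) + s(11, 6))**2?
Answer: 25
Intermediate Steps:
v(Z, B) = (2 + B)*(B + Z/5) (v(Z, B) = (2 + B)*(B + Z*(1/5)) = (2 + B)*(B + Z/5))
X(k) = -4/3 - k/3 (X(k) = -(k + ((-3)**2 + 2*(-3) + (2/5)*(-5) + (1/5)*(-3)*(-5)))/3 = -(k + (9 - 6 - 2 + 3))/3 = -(k + 4)/3 = -(4 + k)/3 = -4/3 - k/3)
(X((2 - 2) - 1) + s(11, 6))**2 = ((-4/3 - ((2 - 2) - 1)/3) + 6)**2 = ((-4/3 - (0 - 1)/3) + 6)**2 = ((-4/3 - 1/3*(-1)) + 6)**2 = ((-4/3 + 1/3) + 6)**2 = (-1 + 6)**2 = 5**2 = 25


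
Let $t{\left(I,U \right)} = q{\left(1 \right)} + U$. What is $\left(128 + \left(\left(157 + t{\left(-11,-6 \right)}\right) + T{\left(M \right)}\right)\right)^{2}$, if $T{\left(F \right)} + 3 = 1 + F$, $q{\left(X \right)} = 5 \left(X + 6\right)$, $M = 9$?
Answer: $103041$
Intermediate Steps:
$q{\left(X \right)} = 30 + 5 X$ ($q{\left(X \right)} = 5 \left(6 + X\right) = 30 + 5 X$)
$T{\left(F \right)} = -2 + F$ ($T{\left(F \right)} = -3 + \left(1 + F\right) = -2 + F$)
$t{\left(I,U \right)} = 35 + U$ ($t{\left(I,U \right)} = \left(30 + 5 \cdot 1\right) + U = \left(30 + 5\right) + U = 35 + U$)
$\left(128 + \left(\left(157 + t{\left(-11,-6 \right)}\right) + T{\left(M \right)}\right)\right)^{2} = \left(128 + \left(\left(157 + \left(35 - 6\right)\right) + \left(-2 + 9\right)\right)\right)^{2} = \left(128 + \left(\left(157 + 29\right) + 7\right)\right)^{2} = \left(128 + \left(186 + 7\right)\right)^{2} = \left(128 + 193\right)^{2} = 321^{2} = 103041$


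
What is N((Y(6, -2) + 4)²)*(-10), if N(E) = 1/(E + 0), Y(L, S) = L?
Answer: -⅒ ≈ -0.10000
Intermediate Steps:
N(E) = 1/E
N((Y(6, -2) + 4)²)*(-10) = -10/(6 + 4)² = -10/10² = -10/100 = (1/100)*(-10) = -⅒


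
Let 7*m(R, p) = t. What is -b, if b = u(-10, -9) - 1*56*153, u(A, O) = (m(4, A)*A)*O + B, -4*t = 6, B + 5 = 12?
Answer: 60062/7 ≈ 8580.3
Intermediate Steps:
B = 7 (B = -5 + 12 = 7)
t = -3/2 (t = -¼*6 = -3/2 ≈ -1.5000)
m(R, p) = -3/14 (m(R, p) = (⅐)*(-3/2) = -3/14)
u(A, O) = 7 - 3*A*O/14 (u(A, O) = (-3*A/14)*O + 7 = -3*A*O/14 + 7 = 7 - 3*A*O/14)
b = -60062/7 (b = (7 - 3/14*(-10)*(-9)) - 1*56*153 = (7 - 135/7) - 56*153 = -86/7 - 8568 = -60062/7 ≈ -8580.3)
-b = -1*(-60062/7) = 60062/7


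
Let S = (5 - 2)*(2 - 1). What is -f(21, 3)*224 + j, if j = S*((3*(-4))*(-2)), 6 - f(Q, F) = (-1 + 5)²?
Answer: 2312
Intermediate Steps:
S = 3 (S = 3*1 = 3)
f(Q, F) = -10 (f(Q, F) = 6 - (-1 + 5)² = 6 - 1*4² = 6 - 1*16 = 6 - 16 = -10)
j = 72 (j = 3*((3*(-4))*(-2)) = 3*(-12*(-2)) = 3*24 = 72)
-f(21, 3)*224 + j = -1*(-10)*224 + 72 = 10*224 + 72 = 2240 + 72 = 2312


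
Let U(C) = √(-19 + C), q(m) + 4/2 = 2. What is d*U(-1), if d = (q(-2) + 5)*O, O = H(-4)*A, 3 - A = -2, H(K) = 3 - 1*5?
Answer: -100*I*√5 ≈ -223.61*I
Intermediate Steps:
q(m) = 0 (q(m) = -2 + 2 = 0)
H(K) = -2 (H(K) = 3 - 5 = -2)
A = 5 (A = 3 - 1*(-2) = 3 + 2 = 5)
O = -10 (O = -2*5 = -10)
d = -50 (d = (0 + 5)*(-10) = 5*(-10) = -50)
d*U(-1) = -50*√(-19 - 1) = -100*I*√5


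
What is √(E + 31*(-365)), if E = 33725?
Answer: 3*√2490 ≈ 149.70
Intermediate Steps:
√(E + 31*(-365)) = √(33725 + 31*(-365)) = √(33725 - 11315) = √22410 = 3*√2490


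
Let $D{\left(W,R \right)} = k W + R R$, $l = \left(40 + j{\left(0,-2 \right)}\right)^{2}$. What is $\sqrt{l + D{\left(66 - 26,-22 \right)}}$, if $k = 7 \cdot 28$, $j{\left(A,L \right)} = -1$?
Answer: $\sqrt{9845} \approx 99.222$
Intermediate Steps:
$l = 1521$ ($l = \left(40 - 1\right)^{2} = 39^{2} = 1521$)
$k = 196$
$D{\left(W,R \right)} = R^{2} + 196 W$ ($D{\left(W,R \right)} = 196 W + R R = 196 W + R^{2} = R^{2} + 196 W$)
$\sqrt{l + D{\left(66 - 26,-22 \right)}} = \sqrt{1521 + \left(\left(-22\right)^{2} + 196 \left(66 - 26\right)\right)} = \sqrt{1521 + \left(484 + 196 \left(66 - 26\right)\right)} = \sqrt{1521 + \left(484 + 196 \cdot 40\right)} = \sqrt{1521 + \left(484 + 7840\right)} = \sqrt{1521 + 8324} = \sqrt{9845}$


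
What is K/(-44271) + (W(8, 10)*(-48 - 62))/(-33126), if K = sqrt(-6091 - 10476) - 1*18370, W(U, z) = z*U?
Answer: 166351570/244420191 - I*sqrt(16567)/44271 ≈ 0.6806 - 0.0029074*I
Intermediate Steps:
W(U, z) = U*z
K = -18370 + I*sqrt(16567) (K = sqrt(-16567) - 18370 = I*sqrt(16567) - 18370 = -18370 + I*sqrt(16567) ≈ -18370.0 + 128.71*I)
K/(-44271) + (W(8, 10)*(-48 - 62))/(-33126) = (-18370 + I*sqrt(16567))/(-44271) + ((8*10)*(-48 - 62))/(-33126) = (-18370 + I*sqrt(16567))*(-1/44271) + (80*(-110))*(-1/33126) = (18370/44271 - I*sqrt(16567)/44271) - 8800*(-1/33126) = (18370/44271 - I*sqrt(16567)/44271) + 4400/16563 = 166351570/244420191 - I*sqrt(16567)/44271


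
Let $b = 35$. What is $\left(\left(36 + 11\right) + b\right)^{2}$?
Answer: $6724$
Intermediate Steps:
$\left(\left(36 + 11\right) + b\right)^{2} = \left(\left(36 + 11\right) + 35\right)^{2} = \left(47 + 35\right)^{2} = 82^{2} = 6724$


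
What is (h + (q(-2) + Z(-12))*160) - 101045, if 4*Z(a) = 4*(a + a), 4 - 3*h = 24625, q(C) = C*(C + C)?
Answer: -111812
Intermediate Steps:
q(C) = 2*C**2 (q(C) = C*(2*C) = 2*C**2)
h = -8207 (h = 4/3 - 1/3*24625 = 4/3 - 24625/3 = -8207)
Z(a) = 2*a (Z(a) = (4*(a + a))/4 = (4*(2*a))/4 = (8*a)/4 = 2*a)
(h + (q(-2) + Z(-12))*160) - 101045 = (-8207 + (2*(-2)**2 + 2*(-12))*160) - 101045 = (-8207 + (2*4 - 24)*160) - 101045 = (-8207 + (8 - 24)*160) - 101045 = (-8207 - 16*160) - 101045 = (-8207 - 2560) - 101045 = -10767 - 101045 = -111812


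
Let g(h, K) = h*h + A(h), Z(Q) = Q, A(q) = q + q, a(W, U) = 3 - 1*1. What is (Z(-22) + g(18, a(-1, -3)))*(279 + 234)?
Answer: 173394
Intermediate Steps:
a(W, U) = 2 (a(W, U) = 3 - 1 = 2)
A(q) = 2*q
g(h, K) = h² + 2*h (g(h, K) = h*h + 2*h = h² + 2*h)
(Z(-22) + g(18, a(-1, -3)))*(279 + 234) = (-22 + 18*(2 + 18))*(279 + 234) = (-22 + 18*20)*513 = (-22 + 360)*513 = 338*513 = 173394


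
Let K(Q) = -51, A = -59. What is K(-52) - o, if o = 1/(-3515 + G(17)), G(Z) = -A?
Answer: -176255/3456 ≈ -51.000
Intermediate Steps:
G(Z) = 59 (G(Z) = -1*(-59) = 59)
o = -1/3456 (o = 1/(-3515 + 59) = 1/(-3456) = -1/3456 ≈ -0.00028935)
K(-52) - o = -51 - 1*(-1/3456) = -51 + 1/3456 = -176255/3456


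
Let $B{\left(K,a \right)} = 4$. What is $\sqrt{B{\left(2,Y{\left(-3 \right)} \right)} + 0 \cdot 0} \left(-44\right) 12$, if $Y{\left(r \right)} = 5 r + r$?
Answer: $-1056$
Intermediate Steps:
$Y{\left(r \right)} = 6 r$
$\sqrt{B{\left(2,Y{\left(-3 \right)} \right)} + 0 \cdot 0} \left(-44\right) 12 = \sqrt{4 + 0 \cdot 0} \left(-44\right) 12 = \sqrt{4 + 0} \left(-44\right) 12 = \sqrt{4} \left(-44\right) 12 = 2 \left(-44\right) 12 = \left(-88\right) 12 = -1056$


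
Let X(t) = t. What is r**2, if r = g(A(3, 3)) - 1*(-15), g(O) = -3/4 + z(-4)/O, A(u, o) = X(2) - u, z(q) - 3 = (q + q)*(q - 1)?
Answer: 13225/16 ≈ 826.56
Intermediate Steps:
z(q) = 3 + 2*q*(-1 + q) (z(q) = 3 + (q + q)*(q - 1) = 3 + (2*q)*(-1 + q) = 3 + 2*q*(-1 + q))
A(u, o) = 2 - u
g(O) = -3/4 + 43/O (g(O) = -3/4 + (3 - 2*(-4) + 2*(-4)**2)/O = -3*1/4 + (3 + 8 + 2*16)/O = -3/4 + (3 + 8 + 32)/O = -3/4 + 43/O)
r = -115/4 (r = (-3/4 + 43/(2 - 1*3)) - 1*(-15) = (-3/4 + 43/(2 - 3)) + 15 = (-3/4 + 43/(-1)) + 15 = (-3/4 + 43*(-1)) + 15 = (-3/4 - 43) + 15 = -175/4 + 15 = -115/4 ≈ -28.750)
r**2 = (-115/4)**2 = 13225/16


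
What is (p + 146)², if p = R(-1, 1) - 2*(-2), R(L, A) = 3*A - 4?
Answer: 22201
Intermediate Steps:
R(L, A) = -4 + 3*A
p = 3 (p = (-4 + 3*1) - 2*(-2) = (-4 + 3) + 4 = -1 + 4 = 3)
(p + 146)² = (3 + 146)² = 149² = 22201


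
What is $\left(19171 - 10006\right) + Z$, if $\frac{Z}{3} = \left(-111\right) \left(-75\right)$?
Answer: $34140$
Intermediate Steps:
$Z = 24975$ ($Z = 3 \left(\left(-111\right) \left(-75\right)\right) = 3 \cdot 8325 = 24975$)
$\left(19171 - 10006\right) + Z = \left(19171 - 10006\right) + 24975 = 9165 + 24975 = 34140$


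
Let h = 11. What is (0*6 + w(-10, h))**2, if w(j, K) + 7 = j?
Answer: 289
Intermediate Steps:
w(j, K) = -7 + j
(0*6 + w(-10, h))**2 = (0*6 + (-7 - 10))**2 = (0 - 17)**2 = (-17)**2 = 289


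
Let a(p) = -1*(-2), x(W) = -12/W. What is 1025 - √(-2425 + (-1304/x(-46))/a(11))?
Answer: 1025 - I*√44319/3 ≈ 1025.0 - 70.174*I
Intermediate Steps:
a(p) = 2
1025 - √(-2425 + (-1304/x(-46))/a(11)) = 1025 - √(-2425 - 1304/((-12/(-46)))/2) = 1025 - √(-2425 - 1304/((-12*(-1/46)))*(½)) = 1025 - √(-2425 - 1304/6/23*(½)) = 1025 - √(-2425 - 1304*23/6*(½)) = 1025 - √(-2425 - 14996/3*½) = 1025 - √(-2425 - 7498/3) = 1025 - √(-14773/3) = 1025 - I*√44319/3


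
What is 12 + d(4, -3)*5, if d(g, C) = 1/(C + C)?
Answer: 67/6 ≈ 11.167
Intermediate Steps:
d(g, C) = 1/(2*C)
12 + d(4, -3)*5 = 12 + ((½)/(-3))*5 = 12 + ((½)*(-⅓))*5 = 12 - ⅙*5 = 12 - ⅚ = 67/6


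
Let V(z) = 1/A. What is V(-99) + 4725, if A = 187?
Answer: 883576/187 ≈ 4725.0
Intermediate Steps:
V(z) = 1/187
V(-99) + 4725 = 1/187 + 4725 = 883576/187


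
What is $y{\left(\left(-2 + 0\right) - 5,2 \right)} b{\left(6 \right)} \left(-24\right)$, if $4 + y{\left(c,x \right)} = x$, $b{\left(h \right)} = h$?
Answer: $288$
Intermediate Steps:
$y{\left(c,x \right)} = -4 + x$
$y{\left(\left(-2 + 0\right) - 5,2 \right)} b{\left(6 \right)} \left(-24\right) = \left(-4 + 2\right) 6 \left(-24\right) = \left(-2\right) 6 \left(-24\right) = \left(-12\right) \left(-24\right) = 288$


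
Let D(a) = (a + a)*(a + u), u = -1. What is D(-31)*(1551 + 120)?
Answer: 3315264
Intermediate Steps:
D(a) = 2*a*(-1 + a) (D(a) = (a + a)*(a - 1) = (2*a)*(-1 + a) = 2*a*(-1 + a))
D(-31)*(1551 + 120) = (2*(-31)*(-1 - 31))*(1551 + 120) = (2*(-31)*(-32))*1671 = 1984*1671 = 3315264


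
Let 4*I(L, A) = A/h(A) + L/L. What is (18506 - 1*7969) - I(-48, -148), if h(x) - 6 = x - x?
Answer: 126515/12 ≈ 10543.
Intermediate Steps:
h(x) = 6 (h(x) = 6 + (x - x) = 6 + 0 = 6)
I(L, A) = ¼ + A/24 (I(L, A) = (A/6 + L/L)/4 = (A*(⅙) + 1)/4 = (A/6 + 1)/4 = (1 + A/6)/4 = ¼ + A/24)
(18506 - 1*7969) - I(-48, -148) = (18506 - 1*7969) - (¼ + (1/24)*(-148)) = (18506 - 7969) - (¼ - 37/6) = 10537 - 1*(-71/12) = 10537 + 71/12 = 126515/12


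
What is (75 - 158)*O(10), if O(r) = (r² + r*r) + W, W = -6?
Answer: -16102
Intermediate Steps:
O(r) = -6 + 2*r² (O(r) = (r² + r*r) - 6 = (r² + r²) - 6 = 2*r² - 6 = -6 + 2*r²)
(75 - 158)*O(10) = (75 - 158)*(-6 + 2*10²) = -83*(-6 + 2*100) = -83*(-6 + 200) = -83*194 = -16102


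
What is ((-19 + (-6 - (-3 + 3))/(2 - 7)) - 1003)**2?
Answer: 26050816/25 ≈ 1.0420e+6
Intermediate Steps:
((-19 + (-6 - (-3 + 3))/(2 - 7)) - 1003)**2 = ((-19 + (-6 - 1*0)/(-5)) - 1003)**2 = ((-19 + (-6 + 0)*(-1/5)) - 1003)**2 = ((-19 - 6*(-1/5)) - 1003)**2 = ((-19 + 6/5) - 1003)**2 = (-89/5 - 1003)**2 = (-5104/5)**2 = 26050816/25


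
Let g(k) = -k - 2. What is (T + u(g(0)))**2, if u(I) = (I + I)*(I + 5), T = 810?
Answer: 636804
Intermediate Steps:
g(k) = -2 - k
u(I) = 2*I*(5 + I) (u(I) = (2*I)*(5 + I) = 2*I*(5 + I))
(T + u(g(0)))**2 = (810 + 2*(-2 - 1*0)*(5 + (-2 - 1*0)))**2 = (810 + 2*(-2 + 0)*(5 + (-2 + 0)))**2 = (810 + 2*(-2)*(5 - 2))**2 = (810 + 2*(-2)*3)**2 = (810 - 12)**2 = 798**2 = 636804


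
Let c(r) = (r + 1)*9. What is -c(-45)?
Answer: 396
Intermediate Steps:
c(r) = 9 + 9*r (c(r) = (1 + r)*9 = 9 + 9*r)
-c(-45) = -(9 + 9*(-45)) = -(9 - 405) = -1*(-396) = 396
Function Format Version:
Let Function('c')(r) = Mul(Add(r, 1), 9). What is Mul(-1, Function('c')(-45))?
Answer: 396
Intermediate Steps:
Function('c')(r) = Add(9, Mul(9, r)) (Function('c')(r) = Mul(Add(1, r), 9) = Add(9, Mul(9, r)))
Mul(-1, Function('c')(-45)) = Mul(-1, Add(9, Mul(9, -45))) = Mul(-1, Add(9, -405)) = Mul(-1, -396) = 396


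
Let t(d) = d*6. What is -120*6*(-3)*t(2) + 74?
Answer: 25994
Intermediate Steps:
t(d) = 6*d
-120*6*(-3)*t(2) + 74 = -120*6*(-3)*6*2 + 74 = -(-2160)*12 + 74 = -120*(-216) + 74 = 25920 + 74 = 25994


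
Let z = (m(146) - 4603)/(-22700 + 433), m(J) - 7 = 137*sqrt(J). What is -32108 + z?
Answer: -714944240/22267 - 137*sqrt(146)/22267 ≈ -32108.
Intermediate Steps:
m(J) = 7 + 137*sqrt(J)
z = 4596/22267 - 137*sqrt(146)/22267 (z = ((7 + 137*sqrt(146)) - 4603)/(-22700 + 433) = (-4596 + 137*sqrt(146))/(-22267) = (-4596 + 137*sqrt(146))*(-1/22267) = 4596/22267 - 137*sqrt(146)/22267 ≈ 0.13206)
-32108 + z = -32108 + (4596/22267 - 137*sqrt(146)/22267) = -714944240/22267 - 137*sqrt(146)/22267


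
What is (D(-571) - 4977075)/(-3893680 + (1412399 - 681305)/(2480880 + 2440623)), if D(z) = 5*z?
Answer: 4084790072465/3193792844991 ≈ 1.2790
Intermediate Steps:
(D(-571) - 4977075)/(-3893680 + (1412399 - 681305)/(2480880 + 2440623)) = (5*(-571) - 4977075)/(-3893680 + (1412399 - 681305)/(2480880 + 2440623)) = (-2855 - 4977075)/(-3893680 + 731094/4921503) = -4979930/(-3893680 + 731094*(1/4921503)) = -4979930/(-3893680 + 243698/1640501) = -4979930/(-6387585689982/1640501) = -4979930*(-1640501/6387585689982) = 4084790072465/3193792844991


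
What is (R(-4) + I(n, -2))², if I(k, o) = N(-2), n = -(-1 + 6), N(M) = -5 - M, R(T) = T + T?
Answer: 121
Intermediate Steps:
R(T) = 2*T
n = -5 (n = -1*5 = -5)
I(k, o) = -3 (I(k, o) = -5 - 1*(-2) = -5 + 2 = -3)
(R(-4) + I(n, -2))² = (2*(-4) - 3)² = (-8 - 3)² = (-11)² = 121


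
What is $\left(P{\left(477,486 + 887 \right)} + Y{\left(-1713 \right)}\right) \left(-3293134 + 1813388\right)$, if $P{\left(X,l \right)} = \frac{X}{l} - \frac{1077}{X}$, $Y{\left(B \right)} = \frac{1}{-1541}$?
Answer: $\frac{951349317741526}{336411087} \approx 2.8279 \cdot 10^{6}$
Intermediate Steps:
$Y{\left(B \right)} = - \frac{1}{1541}$
$P{\left(X,l \right)} = - \frac{1077}{X} + \frac{X}{l}$
$\left(P{\left(477,486 + 887 \right)} + Y{\left(-1713 \right)}\right) \left(-3293134 + 1813388\right) = \left(\left(- \frac{1077}{477} + \frac{477}{486 + 887}\right) - \frac{1}{1541}\right) \left(-3293134 + 1813388\right) = \left(\left(\left(-1077\right) \frac{1}{477} + \frac{477}{1373}\right) - \frac{1}{1541}\right) \left(-1479746\right) = \left(\left(- \frac{359}{159} + 477 \cdot \frac{1}{1373}\right) - \frac{1}{1541}\right) \left(-1479746\right) = \left(\left(- \frac{359}{159} + \frac{477}{1373}\right) - \frac{1}{1541}\right) \left(-1479746\right) = \left(- \frac{417064}{218307} - \frac{1}{1541}\right) \left(-1479746\right) = \left(- \frac{642913931}{336411087}\right) \left(-1479746\right) = \frac{951349317741526}{336411087}$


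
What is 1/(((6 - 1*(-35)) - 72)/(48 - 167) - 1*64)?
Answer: -119/7585 ≈ -0.015689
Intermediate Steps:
1/(((6 - 1*(-35)) - 72)/(48 - 167) - 1*64) = 1/(((6 + 35) - 72)/(-119) - 64) = 1/((41 - 72)*(-1/119) - 64) = 1/(-31*(-1/119) - 64) = 1/(31/119 - 64) = 1/(-7585/119) = -119/7585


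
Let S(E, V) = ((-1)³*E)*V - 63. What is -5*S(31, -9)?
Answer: -1080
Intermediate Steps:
S(E, V) = -63 - E*V (S(E, V) = (-E)*V - 63 = -E*V - 63 = -63 - E*V)
-5*S(31, -9) = -5*(-63 - 1*31*(-9)) = -5*(-63 + 279) = -5*216 = -1080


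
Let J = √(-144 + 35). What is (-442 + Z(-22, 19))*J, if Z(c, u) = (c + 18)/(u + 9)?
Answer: -3095*I*√109/7 ≈ -4616.1*I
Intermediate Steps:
Z(c, u) = (18 + c)/(9 + u)
J = I*√109 (J = √(-109) = I*√109 ≈ 10.44*I)
(-442 + Z(-22, 19))*J = (-442 + (18 - 22)/(9 + 19))*(I*√109) = (-442 - 4/28)*(I*√109) = (-442 + (1/28)*(-4))*(I*√109) = (-442 - ⅐)*(I*√109) = -3095*I*√109/7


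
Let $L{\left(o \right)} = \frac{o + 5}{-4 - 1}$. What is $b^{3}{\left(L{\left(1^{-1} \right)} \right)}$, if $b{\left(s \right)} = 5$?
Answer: $125$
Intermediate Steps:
$L{\left(o \right)} = -1 - \frac{o}{5}$ ($L{\left(o \right)} = \frac{5 + o}{-5} = \left(5 + o\right) \left(- \frac{1}{5}\right) = -1 - \frac{o}{5}$)
$b^{3}{\left(L{\left(1^{-1} \right)} \right)} = 5^{3} = 125$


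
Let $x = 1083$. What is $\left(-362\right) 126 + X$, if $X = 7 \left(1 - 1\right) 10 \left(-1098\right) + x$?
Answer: $-44529$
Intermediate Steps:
$X = 1083$ ($X = 7 \left(1 - 1\right) 10 \left(-1098\right) + 1083 = 7 \cdot 0 \cdot 10 \left(-1098\right) + 1083 = 0 \cdot 10 \left(-1098\right) + 1083 = 0 \left(-1098\right) + 1083 = 0 + 1083 = 1083$)
$\left(-362\right) 126 + X = \left(-362\right) 126 + 1083 = -45612 + 1083 = -44529$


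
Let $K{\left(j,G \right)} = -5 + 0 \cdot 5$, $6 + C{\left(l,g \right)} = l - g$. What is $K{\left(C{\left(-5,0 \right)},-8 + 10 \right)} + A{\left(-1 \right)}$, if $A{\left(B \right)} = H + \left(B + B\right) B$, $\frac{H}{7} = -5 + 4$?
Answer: $-10$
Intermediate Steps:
$C{\left(l,g \right)} = -6 + l - g$ ($C{\left(l,g \right)} = -6 - \left(g - l\right) = -6 + l - g$)
$H = -7$ ($H = 7 \left(-5 + 4\right) = 7 \left(-1\right) = -7$)
$A{\left(B \right)} = -7 + 2 B^{2}$ ($A{\left(B \right)} = -7 + \left(B + B\right) B = -7 + 2 B B = -7 + 2 B^{2}$)
$K{\left(j,G \right)} = -5$ ($K{\left(j,G \right)} = -5 + 0 = -5$)
$K{\left(C{\left(-5,0 \right)},-8 + 10 \right)} + A{\left(-1 \right)} = -5 - \left(7 - 2 \left(-1\right)^{2}\right) = -5 + \left(-7 + 2 \cdot 1\right) = -5 + \left(-7 + 2\right) = -5 - 5 = -10$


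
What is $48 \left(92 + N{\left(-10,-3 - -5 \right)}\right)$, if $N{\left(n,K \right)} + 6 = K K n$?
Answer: $2208$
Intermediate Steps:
$N{\left(n,K \right)} = -6 + n K^{2}$ ($N{\left(n,K \right)} = -6 + K K n = -6 + K^{2} n = -6 + n K^{2}$)
$48 \left(92 + N{\left(-10,-3 - -5 \right)}\right) = 48 \left(92 - \left(6 + 10 \left(-3 - -5\right)^{2}\right)\right) = 48 \left(92 - \left(6 + 10 \left(-3 + 5\right)^{2}\right)\right) = 48 \left(92 - \left(6 + 10 \cdot 2^{2}\right)\right) = 48 \left(92 - 46\right) = 48 \cdot 46 = 2208$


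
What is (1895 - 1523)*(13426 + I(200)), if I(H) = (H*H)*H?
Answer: 2980994472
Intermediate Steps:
I(H) = H**3 (I(H) = H**2*H = H**3)
(1895 - 1523)*(13426 + I(200)) = (1895 - 1523)*(13426 + 200**3) = 372*(13426 + 8000000) = 372*8013426 = 2980994472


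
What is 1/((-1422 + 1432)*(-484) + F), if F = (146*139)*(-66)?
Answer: -1/1344244 ≈ -7.4391e-7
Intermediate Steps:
F = -1339404 (F = 20294*(-66) = -1339404)
1/((-1422 + 1432)*(-484) + F) = 1/((-1422 + 1432)*(-484) - 1339404) = 1/(10*(-484) - 1339404) = 1/(-4840 - 1339404) = 1/(-1344244) = -1/1344244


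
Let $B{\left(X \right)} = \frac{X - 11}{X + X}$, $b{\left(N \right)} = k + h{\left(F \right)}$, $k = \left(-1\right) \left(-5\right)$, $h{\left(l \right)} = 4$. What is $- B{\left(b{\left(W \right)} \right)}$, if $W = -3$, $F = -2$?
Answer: $\frac{1}{9} \approx 0.11111$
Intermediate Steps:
$k = 5$
$b{\left(N \right)} = 9$ ($b{\left(N \right)} = 5 + 4 = 9$)
$B{\left(X \right)} = \frac{-11 + X}{2 X}$
$- B{\left(b{\left(W \right)} \right)} = - \frac{-11 + 9}{2 \cdot 9} = - \frac{-2}{2 \cdot 9} = \left(-1\right) \left(- \frac{1}{9}\right) = \frac{1}{9}$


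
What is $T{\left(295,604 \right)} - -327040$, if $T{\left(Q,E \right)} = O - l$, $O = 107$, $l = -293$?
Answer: $327440$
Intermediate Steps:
$T{\left(Q,E \right)} = 400$ ($T{\left(Q,E \right)} = 107 - -293 = 107 + 293 = 400$)
$T{\left(295,604 \right)} - -327040 = 400 - -327040 = 400 + 327040 = 327440$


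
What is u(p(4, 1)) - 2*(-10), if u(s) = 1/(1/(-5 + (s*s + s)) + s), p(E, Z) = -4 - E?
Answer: 8089/407 ≈ 19.875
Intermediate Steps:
u(s) = 1/(s + 1/(-5 + s + s**2)) (u(s) = 1/(1/(-5 + (s**2 + s)) + s) = 1/(1/(-5 + (s + s**2)) + s) = 1/(1/(-5 + s + s**2) + s) = 1/(s + 1/(-5 + s + s**2)))
u(p(4, 1)) - 2*(-10) = (-5 + (-4 - 1*4) + (-4 - 1*4)**2)/(1 + (-4 - 1*4)**2 + (-4 - 1*4)**3 - 5*(-4 - 1*4)) - 2*(-10) = (-5 + (-4 - 4) + (-4 - 4)**2)/(1 + (-4 - 4)**2 + (-4 - 4)**3 - 5*(-4 - 4)) + 20 = (-5 - 8 + (-8)**2)/(1 + (-8)**2 + (-8)**3 - 5*(-8)) + 20 = (-5 - 8 + 64)/(1 + 64 - 512 + 40) + 20 = 51/(-407) + 20 = -1/407*51 + 20 = -51/407 + 20 = 8089/407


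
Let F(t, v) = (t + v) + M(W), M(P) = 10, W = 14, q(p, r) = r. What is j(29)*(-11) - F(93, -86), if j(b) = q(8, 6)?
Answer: -83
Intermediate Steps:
j(b) = 6
F(t, v) = 10 + t + v (F(t, v) = (t + v) + 10 = 10 + t + v)
j(29)*(-11) - F(93, -86) = 6*(-11) - (10 + 93 - 86) = -66 - 1*17 = -66 - 17 = -83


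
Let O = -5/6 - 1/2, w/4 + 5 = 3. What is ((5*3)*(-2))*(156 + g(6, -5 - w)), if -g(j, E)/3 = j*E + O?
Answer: -3180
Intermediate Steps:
w = -8 (w = -20 + 4*3 = -20 + 12 = -8)
O = -4/3 (O = -5*1/6 - 1*1/2 = -5/6 - 1/2 = -4/3 ≈ -1.3333)
g(j, E) = 4 - 3*E*j (g(j, E) = -3*(j*E - 4/3) = -3*(E*j - 4/3) = -3*(-4/3 + E*j) = 4 - 3*E*j)
((5*3)*(-2))*(156 + g(6, -5 - w)) = ((5*3)*(-2))*(156 + (4 - 3*(-5 - 1*(-8))*6)) = (15*(-2))*(156 + (4 - 3*(-5 + 8)*6)) = -30*(156 + (4 - 3*3*6)) = -30*(156 + (4 - 54)) = -30*(156 - 50) = -30*106 = -3180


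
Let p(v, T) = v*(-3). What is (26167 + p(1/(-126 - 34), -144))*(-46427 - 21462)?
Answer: -284232437747/160 ≈ -1.7765e+9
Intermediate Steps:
p(v, T) = -3*v
(26167 + p(1/(-126 - 34), -144))*(-46427 - 21462) = (26167 - 3/(-126 - 34))*(-46427 - 21462) = (26167 - 3/(-160))*(-67889) = (26167 - 3*(-1/160))*(-67889) = (26167 + 3/160)*(-67889) = (4186723/160)*(-67889) = -284232437747/160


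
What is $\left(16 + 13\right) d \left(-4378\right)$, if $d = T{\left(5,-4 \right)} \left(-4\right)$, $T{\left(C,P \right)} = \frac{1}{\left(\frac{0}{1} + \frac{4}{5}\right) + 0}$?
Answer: $634810$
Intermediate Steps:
$T{\left(C,P \right)} = \frac{5}{4}$ ($T{\left(C,P \right)} = \frac{1}{\left(0 \cdot 1 + 4 \cdot \frac{1}{5}\right) + 0} = \frac{1}{\left(0 + \frac{4}{5}\right) + 0} = \frac{1}{\frac{4}{5} + 0} = \frac{1}{\frac{4}{5}} = \frac{5}{4}$)
$d = -5$ ($d = \frac{5}{4} \left(-4\right) = -5$)
$\left(16 + 13\right) d \left(-4378\right) = \left(16 + 13\right) \left(-5\right) \left(-4378\right) = 29 \left(-5\right) \left(-4378\right) = \left(-145\right) \left(-4378\right) = 634810$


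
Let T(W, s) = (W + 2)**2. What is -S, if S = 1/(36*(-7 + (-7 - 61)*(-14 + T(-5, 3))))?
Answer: -1/11988 ≈ -8.3417e-5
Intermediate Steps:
T(W, s) = (2 + W)**2
S = 1/11988 (S = 1/(36*(-7 + (-7 - 61)*(-14 + (2 - 5)**2))) = 1/(36*(-7 - 68*(-14 + (-3)**2))) = 1/(36*(-7 - 68*(-14 + 9))) = 1/(36*(-7 - 68*(-5))) = 1/(36*(-7 + 340)) = 1/(36*333) = 1/11988 ≈ 8.3417e-5)
-S = -1*1/11988 = -1/11988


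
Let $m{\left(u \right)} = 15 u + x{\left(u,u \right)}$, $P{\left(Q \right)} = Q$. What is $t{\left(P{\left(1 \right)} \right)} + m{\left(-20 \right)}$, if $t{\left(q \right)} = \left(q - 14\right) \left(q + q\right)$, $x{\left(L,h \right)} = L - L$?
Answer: $-326$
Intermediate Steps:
$x{\left(L,h \right)} = 0$
$m{\left(u \right)} = 15 u$ ($m{\left(u \right)} = 15 u + 0 = 15 u$)
$t{\left(q \right)} = 2 q \left(-14 + q\right)$ ($t{\left(q \right)} = \left(-14 + q\right) 2 q = 2 q \left(-14 + q\right)$)
$t{\left(P{\left(1 \right)} \right)} + m{\left(-20 \right)} = 2 \cdot 1 \left(-14 + 1\right) + 15 \left(-20\right) = 2 \cdot 1 \left(-13\right) - 300 = -26 - 300 = -326$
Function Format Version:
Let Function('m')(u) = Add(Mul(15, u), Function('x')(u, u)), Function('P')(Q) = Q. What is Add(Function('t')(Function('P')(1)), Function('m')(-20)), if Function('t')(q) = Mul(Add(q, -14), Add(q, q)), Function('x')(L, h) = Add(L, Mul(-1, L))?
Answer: -326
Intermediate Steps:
Function('x')(L, h) = 0
Function('m')(u) = Mul(15, u) (Function('m')(u) = Add(Mul(15, u), 0) = Mul(15, u))
Function('t')(q) = Mul(2, q, Add(-14, q)) (Function('t')(q) = Mul(Add(-14, q), Mul(2, q)) = Mul(2, q, Add(-14, q)))
Add(Function('t')(Function('P')(1)), Function('m')(-20)) = Add(Mul(2, 1, Add(-14, 1)), Mul(15, -20)) = Add(Mul(2, 1, -13), -300) = Add(-26, -300) = -326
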